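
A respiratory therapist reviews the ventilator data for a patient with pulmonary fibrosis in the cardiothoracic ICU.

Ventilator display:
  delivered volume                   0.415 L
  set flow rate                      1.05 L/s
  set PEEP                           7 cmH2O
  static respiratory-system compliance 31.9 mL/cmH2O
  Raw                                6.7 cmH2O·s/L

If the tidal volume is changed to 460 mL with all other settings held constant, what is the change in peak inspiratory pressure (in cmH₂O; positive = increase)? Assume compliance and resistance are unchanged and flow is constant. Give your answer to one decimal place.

PIP = Vt/C + R·V̇ + PEEP (constant-flow equation of motion).
Only the elastic term changes: ΔPIP = ΔVt / C = (460 − 415) / 31.9 = 1.411 cmH2O.

1.4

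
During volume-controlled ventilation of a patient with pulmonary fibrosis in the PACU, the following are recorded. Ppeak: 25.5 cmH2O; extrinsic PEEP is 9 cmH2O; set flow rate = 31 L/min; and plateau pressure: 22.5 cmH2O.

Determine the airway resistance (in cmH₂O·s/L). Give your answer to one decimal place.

5.8

Flow: 31 L/min ÷ 60 = 0.5167 L/s.
Raw = (PIP − Pplat) / flow = (25.5 − 22.5) / 0.5167 = 3.0 / 0.5167 = 5.806 cmH2O·s/L.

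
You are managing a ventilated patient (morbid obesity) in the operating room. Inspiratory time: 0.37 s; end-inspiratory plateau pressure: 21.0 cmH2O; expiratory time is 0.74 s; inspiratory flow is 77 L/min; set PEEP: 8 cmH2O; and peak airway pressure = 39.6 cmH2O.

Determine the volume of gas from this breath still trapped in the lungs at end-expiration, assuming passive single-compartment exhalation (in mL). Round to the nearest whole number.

Flow: 77 L/min ÷ 60 = 1.2833 L/s.
Vt = flow × Ti = 1.2833 L/s × 0.37 s × 1000 mL/L = 474.82 mL.
R = (PIP − Pplat)/V̇ = (39.6 − 21.0) / 1.2833 = 18.6/1.2833 = 14.494 cmH2O·s/L.
C = Vt/(Pplat − PEEP) = 474.82 / (21.0 − 8) = 474.82/13.0 = 36.525 mL/cmH2O.
τ = R × C = 14.494 × 0.03653 L/cmH2O = 0.5295 s.
Fraction remaining = e^(−Te/τ) = e^(−0.74/0.5295) = 0.2472.
Trapped volume = 474.82 × 0.2472 = 117.38 mL.

117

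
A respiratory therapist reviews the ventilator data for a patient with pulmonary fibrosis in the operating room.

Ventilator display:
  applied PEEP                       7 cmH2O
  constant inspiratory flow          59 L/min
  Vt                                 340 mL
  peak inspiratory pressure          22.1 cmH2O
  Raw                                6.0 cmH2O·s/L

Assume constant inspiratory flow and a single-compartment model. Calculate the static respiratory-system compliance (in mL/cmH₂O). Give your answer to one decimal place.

Flow: 59 L/min ÷ 60 = 0.9833 L/s.
Equation of motion (constant flow): PIP = Vt/C + R·V̇ + PEEP.
Vt/C = PIP − R·V̇ − PEEP = 22.1 − 6.0×0.9833 − 7 = 22.1 − 5.9 − 7 = 9.2 cmH2O.
C = Vt / 9.2 = 340 / 9.2 = 36.957 mL/cmH2O.

37.0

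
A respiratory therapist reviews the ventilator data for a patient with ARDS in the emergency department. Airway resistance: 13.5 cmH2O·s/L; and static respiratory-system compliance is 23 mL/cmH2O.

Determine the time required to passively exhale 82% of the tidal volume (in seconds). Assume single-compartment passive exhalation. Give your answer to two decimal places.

0.53

τ = R × C = 13.5 × 23 mL/cmH2O = 13.5 × 0.023 L/cmH2O = 0.3105 s.
Exhaled fraction f = 1 − e^(−t/τ) → t = −τ·ln(1 − f) = −0.3105·ln(0.18) = 0.5324 s.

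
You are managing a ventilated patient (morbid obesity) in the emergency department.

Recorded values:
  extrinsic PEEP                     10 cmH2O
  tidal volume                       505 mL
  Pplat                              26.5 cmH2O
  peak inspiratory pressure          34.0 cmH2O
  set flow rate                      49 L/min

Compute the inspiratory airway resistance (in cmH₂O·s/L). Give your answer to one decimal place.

Flow: 49 L/min ÷ 60 = 0.8167 L/s.
Raw = (PIP − Pplat) / flow = (34.0 − 26.5) / 0.8167 = 7.5 / 0.8167 = 9.183 cmH2O·s/L.

9.2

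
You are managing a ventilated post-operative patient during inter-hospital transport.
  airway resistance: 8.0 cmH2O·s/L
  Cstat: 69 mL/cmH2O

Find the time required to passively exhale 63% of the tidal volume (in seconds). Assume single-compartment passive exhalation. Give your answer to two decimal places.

0.55

τ = R × C = 8.0 × 69 mL/cmH2O = 8.0 × 0.069 L/cmH2O = 0.552 s.
Exhaled fraction f = 1 − e^(−t/τ) → t = −τ·ln(1 − f) = −0.552·ln(0.37) = 0.5488 s.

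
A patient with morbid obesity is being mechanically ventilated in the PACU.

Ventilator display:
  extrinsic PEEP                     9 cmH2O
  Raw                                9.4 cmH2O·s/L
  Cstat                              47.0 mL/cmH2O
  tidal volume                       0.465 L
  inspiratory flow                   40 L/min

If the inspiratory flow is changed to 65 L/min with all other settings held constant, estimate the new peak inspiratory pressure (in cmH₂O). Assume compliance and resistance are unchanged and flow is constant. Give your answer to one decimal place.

Flow: 40 L/min ÷ 60 = 0.6667 L/s.
New flow: 65 L/min ÷ 60 = 1.0833 L/s.
PIP = Vt/C + R·V̇ + PEEP (constant-flow equation of motion).
Only the resistive term changes: ΔPIP = R × ΔV̇ = 9.4 × (1.0833 − 0.6667) = 9.4 × 0.4166 = 3.916 cmH2O.
Original PIP = 465/47.0 + 9.4×0.6667 + 9 = 25.161 cmH2O; new PIP = 25.161 + (3.916) = 29.077 cmH2O.

29.1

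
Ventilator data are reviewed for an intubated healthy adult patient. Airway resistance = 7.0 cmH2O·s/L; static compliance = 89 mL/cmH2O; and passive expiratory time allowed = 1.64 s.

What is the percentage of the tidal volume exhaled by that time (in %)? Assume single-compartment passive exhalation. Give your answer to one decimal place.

τ = R × C = 7.0 × 89 mL/cmH2O = 7.0 × 0.089 L/cmH2O = 0.623 s.
Passive exhalation: V(t)/V₀ = e^(−t/τ) = e^(−1.64/0.623) = 0.0719.
Fraction exhaled = 1 − 0.0719 = 0.9281 → 92.81%.

92.8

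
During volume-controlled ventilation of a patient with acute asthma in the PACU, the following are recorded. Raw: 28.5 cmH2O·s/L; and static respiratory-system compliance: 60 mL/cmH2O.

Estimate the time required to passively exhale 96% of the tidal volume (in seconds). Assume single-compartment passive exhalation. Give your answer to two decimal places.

τ = R × C = 28.5 × 60 mL/cmH2O = 28.5 × 0.060 L/cmH2O = 1.71 s.
Exhaled fraction f = 1 − e^(−t/τ) → t = −τ·ln(1 − f) = −1.71·ln(0.04) = 5.504 s.

5.50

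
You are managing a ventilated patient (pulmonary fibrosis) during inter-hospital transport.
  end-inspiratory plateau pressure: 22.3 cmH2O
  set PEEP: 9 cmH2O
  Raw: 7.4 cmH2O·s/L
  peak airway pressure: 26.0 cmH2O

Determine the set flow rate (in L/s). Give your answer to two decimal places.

0.50

flow = (PIP − Pplat) / Raw = 3.7 / 7.4 = 0.5 L/s.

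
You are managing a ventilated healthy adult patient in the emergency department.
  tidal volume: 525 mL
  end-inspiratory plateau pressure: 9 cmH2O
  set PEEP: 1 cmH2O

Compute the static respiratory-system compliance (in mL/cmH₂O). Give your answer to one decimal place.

Cstat = Vt / (Pplat − PEEP) = 525 / (9 − 1) = 525 / 8.0 = 65.625 mL/cmH2O.

65.6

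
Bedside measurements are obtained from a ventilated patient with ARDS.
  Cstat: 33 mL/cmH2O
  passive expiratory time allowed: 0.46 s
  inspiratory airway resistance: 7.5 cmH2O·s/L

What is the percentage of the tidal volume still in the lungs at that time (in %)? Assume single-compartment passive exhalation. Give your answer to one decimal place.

τ = R × C = 7.5 × 33 mL/cmH2O = 7.5 × 0.033 L/cmH2O = 0.2475 s.
Passive exhalation: V(t)/V₀ = e^(−t/τ) = e^(−0.46/0.2475) = 0.1559.
Fraction remaining = 0.1559 → 15.59%.

15.6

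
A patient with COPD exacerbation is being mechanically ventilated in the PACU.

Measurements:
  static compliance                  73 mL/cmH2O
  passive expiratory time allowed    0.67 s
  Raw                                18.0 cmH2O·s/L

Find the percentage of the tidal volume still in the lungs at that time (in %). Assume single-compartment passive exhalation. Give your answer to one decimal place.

τ = R × C = 18.0 × 73 mL/cmH2O = 18.0 × 0.073 L/cmH2O = 1.314 s.
Passive exhalation: V(t)/V₀ = e^(−t/τ) = e^(−0.67/1.314) = 0.6006.
Fraction remaining = 0.6006 → 60.06%.

60.1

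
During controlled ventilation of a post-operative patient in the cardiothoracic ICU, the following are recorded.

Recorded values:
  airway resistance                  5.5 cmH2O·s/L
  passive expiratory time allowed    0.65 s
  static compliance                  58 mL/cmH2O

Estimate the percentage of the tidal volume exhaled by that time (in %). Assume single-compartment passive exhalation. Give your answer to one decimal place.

87.0

τ = R × C = 5.5 × 58 mL/cmH2O = 5.5 × 0.058 L/cmH2O = 0.319 s.
Passive exhalation: V(t)/V₀ = e^(−t/τ) = e^(−0.65/0.319) = 0.1303.
Fraction exhaled = 1 − 0.1303 = 0.8697 → 86.97%.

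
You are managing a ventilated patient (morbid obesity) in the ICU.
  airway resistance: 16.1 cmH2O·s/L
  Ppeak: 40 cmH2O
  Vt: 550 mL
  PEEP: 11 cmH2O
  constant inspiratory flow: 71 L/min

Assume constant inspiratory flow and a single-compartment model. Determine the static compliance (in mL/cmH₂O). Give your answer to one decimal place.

Flow: 71 L/min ÷ 60 = 1.1833 L/s.
Equation of motion (constant flow): PIP = Vt/C + R·V̇ + PEEP.
Vt/C = PIP − R·V̇ − PEEP = 40 − 16.1×1.1833 − 11 = 40 − 19.051 − 11 = 9.949 cmH2O.
C = Vt / 9.949 = 550 / 9.949 = 55.282 mL/cmH2O.

55.3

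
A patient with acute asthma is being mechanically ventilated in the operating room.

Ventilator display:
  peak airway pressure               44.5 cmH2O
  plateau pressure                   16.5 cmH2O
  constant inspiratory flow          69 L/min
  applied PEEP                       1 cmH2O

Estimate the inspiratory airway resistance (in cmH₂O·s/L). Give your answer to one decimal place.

24.3

Flow: 69 L/min ÷ 60 = 1.15 L/s.
Raw = (PIP − Pplat) / flow = (44.5 − 16.5) / 1.15 = 28.0 / 1.15 = 24.348 cmH2O·s/L.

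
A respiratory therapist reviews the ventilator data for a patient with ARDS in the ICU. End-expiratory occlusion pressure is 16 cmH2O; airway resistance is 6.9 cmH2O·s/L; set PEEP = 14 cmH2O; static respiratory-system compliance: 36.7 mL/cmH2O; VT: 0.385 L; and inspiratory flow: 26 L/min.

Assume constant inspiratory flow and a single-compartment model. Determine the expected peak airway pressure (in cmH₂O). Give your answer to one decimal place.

Flow: 26 L/min ÷ 60 = 0.4333 L/s.
Total PEEP = 16 cmH2O (set 14 + intrinsic 2); this is the baseline alveolar pressure.
Equation of motion (constant flow): PIP = Vt/C + R·V̇ + PEEP.
PIP = 385/36.7 + 6.9×0.4333 + 16 = 10.49 + 2.99 + 16 = 29.48 cmH2O.

29.5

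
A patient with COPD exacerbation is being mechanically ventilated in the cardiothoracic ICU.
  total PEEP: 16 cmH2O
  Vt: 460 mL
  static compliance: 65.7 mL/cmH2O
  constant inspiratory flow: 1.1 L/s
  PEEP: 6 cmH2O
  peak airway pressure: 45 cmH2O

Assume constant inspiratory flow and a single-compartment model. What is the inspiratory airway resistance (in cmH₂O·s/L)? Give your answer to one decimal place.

Total PEEP = 16 cmH2O (set 6 + intrinsic 10); this is the baseline alveolar pressure.
Equation of motion (constant flow): PIP = Vt/C + R·V̇ + PEEP.
R·V̇ = PIP − Vt/C − PEEP = 45 − 460/65.7 − 16 = 45 − 7.002 − 16 = 21.998 cmH2O.
R = 21.998 / 1.1 = 19.998 cmH2O·s/L.

20.0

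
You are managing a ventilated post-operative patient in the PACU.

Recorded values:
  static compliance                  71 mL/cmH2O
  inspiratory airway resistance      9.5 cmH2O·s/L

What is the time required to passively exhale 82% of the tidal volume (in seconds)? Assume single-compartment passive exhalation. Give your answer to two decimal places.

1.16

τ = R × C = 9.5 × 71 mL/cmH2O = 9.5 × 0.071 L/cmH2O = 0.6745 s.
Exhaled fraction f = 1 − e^(−t/τ) → t = −τ·ln(1 − f) = −0.6745·ln(0.18) = 1.157 s.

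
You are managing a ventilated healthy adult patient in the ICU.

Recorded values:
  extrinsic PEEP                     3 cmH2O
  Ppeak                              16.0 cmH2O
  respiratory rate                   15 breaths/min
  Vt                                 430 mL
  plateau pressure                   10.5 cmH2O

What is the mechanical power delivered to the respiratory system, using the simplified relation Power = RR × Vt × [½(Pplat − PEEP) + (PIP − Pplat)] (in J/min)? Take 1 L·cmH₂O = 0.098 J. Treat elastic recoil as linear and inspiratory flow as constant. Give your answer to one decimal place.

5.8

Per-breath work = Vt × [½(Pplat−PEEP) + (PIP−Pplat)] = 0.430 × [0.5×7.5 + 5.5] = 0.430 × 9.25 = 3.978 L·cmH2O.
Power = 15 × 3.978 = 59.67 L·cmH2O/min.
× 0.098 J/(L·cmH2O) → 5.848 J/min.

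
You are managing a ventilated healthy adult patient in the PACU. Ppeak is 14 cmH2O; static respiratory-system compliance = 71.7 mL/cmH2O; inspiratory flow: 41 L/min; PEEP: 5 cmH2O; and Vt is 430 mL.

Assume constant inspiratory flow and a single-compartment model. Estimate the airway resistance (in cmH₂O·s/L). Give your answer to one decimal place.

4.4

Flow: 41 L/min ÷ 60 = 0.6833 L/s.
Equation of motion (constant flow): PIP = Vt/C + R·V̇ + PEEP.
R·V̇ = PIP − Vt/C − PEEP = 14 − 430/71.7 − 5 = 14 − 5.997 − 5 = 3.003 cmH2O.
R = 3.003 / 0.6833 = 4.395 cmH2O·s/L.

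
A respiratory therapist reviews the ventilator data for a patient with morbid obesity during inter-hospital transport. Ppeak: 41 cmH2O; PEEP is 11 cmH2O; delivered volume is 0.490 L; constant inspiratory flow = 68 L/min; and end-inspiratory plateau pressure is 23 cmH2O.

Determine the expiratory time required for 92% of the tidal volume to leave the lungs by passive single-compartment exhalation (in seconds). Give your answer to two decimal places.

Flow: 68 L/min ÷ 60 = 1.1333 L/s.
R = (PIP − Pplat)/V̇ = (41 − 23) / 1.1333 = 18.0/1.1333 = 15.883 cmH2O·s/L.
C = Vt/(Pplat − PEEP) = 490.0 / (23 − 11) = 490.0/12.0 = 40.833 mL/cmH2O.
τ = R × C = 15.883 × 0.04083 L/cmH2O = 0.6485 s.
t = −τ·ln(1 − 0.92) = −0.6485·ln(0.08) = 1.638 s.

1.64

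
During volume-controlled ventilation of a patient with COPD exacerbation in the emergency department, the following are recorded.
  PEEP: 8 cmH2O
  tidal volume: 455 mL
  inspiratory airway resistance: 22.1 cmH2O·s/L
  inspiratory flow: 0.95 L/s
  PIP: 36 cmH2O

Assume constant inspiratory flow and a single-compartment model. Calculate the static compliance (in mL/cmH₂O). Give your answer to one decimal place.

65.0

Equation of motion (constant flow): PIP = Vt/C + R·V̇ + PEEP.
Vt/C = PIP − R·V̇ − PEEP = 36 − 22.1×0.95 − 8 = 36 − 20.995 − 8 = 7.005 cmH2O.
C = Vt / 7.005 = 455 / 7.005 = 64.954 mL/cmH2O.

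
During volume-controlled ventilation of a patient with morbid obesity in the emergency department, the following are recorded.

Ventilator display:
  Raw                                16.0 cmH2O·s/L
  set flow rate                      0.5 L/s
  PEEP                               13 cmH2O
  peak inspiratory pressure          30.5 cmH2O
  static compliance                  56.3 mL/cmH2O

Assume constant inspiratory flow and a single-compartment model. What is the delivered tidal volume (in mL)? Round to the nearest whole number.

Equation of motion (constant flow): PIP = Vt/C + R·V̇ + PEEP.
Vt/C = PIP − R·V̇ − PEEP = 30.5 − 8.0 − 13 = 9.5 cmH2O.
Vt = C × 9.5 = 56.3 × 9.5 = 534.85 mL.

535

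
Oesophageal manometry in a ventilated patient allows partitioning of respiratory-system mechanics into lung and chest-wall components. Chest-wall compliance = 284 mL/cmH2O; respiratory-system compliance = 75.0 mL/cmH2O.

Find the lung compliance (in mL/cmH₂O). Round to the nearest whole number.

102

1/CL = 1/Crs − 1/Ccw.
1/CL = 1/75.0 − 1/284 = 0.009812.
CL = 101.92 mL/cmH2O.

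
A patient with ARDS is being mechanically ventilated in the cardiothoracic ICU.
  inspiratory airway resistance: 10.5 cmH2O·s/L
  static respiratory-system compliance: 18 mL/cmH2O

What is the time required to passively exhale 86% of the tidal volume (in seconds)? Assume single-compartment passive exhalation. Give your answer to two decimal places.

τ = R × C = 10.5 × 18 mL/cmH2O = 10.5 × 0.018 L/cmH2O = 0.189 s.
Exhaled fraction f = 1 − e^(−t/τ) → t = −τ·ln(1 − f) = −0.189·ln(0.14) = 0.3716 s.

0.37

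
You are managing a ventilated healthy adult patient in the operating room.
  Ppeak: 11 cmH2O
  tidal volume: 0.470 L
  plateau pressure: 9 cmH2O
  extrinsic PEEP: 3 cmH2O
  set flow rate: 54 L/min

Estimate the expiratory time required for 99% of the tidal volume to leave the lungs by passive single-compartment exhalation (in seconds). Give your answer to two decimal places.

0.80

Flow: 54 L/min ÷ 60 = 0.9 L/s.
R = (PIP − Pplat)/V̇ = (11 − 9) / 0.9 = 2.0/0.9 = 2.222 cmH2O·s/L.
C = Vt/(Pplat − PEEP) = 470.0 / (9 − 3) = 470.0/6.0 = 78.333 mL/cmH2O.
τ = R × C = 2.222 × 0.07833 L/cmH2O = 0.174 s.
t = −τ·ln(1 − 0.99) = −0.174·ln(0.01) = 0.8013 s.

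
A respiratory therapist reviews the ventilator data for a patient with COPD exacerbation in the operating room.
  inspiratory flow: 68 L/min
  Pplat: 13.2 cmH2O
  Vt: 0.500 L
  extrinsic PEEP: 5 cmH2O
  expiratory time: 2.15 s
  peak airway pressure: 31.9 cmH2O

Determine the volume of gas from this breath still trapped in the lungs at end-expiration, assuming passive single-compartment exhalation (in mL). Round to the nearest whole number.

59

Flow: 68 L/min ÷ 60 = 1.1333 L/s.
R = (PIP − Pplat)/V̇ = (31.9 − 13.2) / 1.1333 = 18.7/1.1333 = 16.5 cmH2O·s/L.
C = Vt/(Pplat − PEEP) = 500.0 / (13.2 − 5) = 500.0/8.2 = 60.976 mL/cmH2O.
τ = R × C = 16.5 × 0.06098 L/cmH2O = 1.006 s.
Fraction remaining = e^(−Te/τ) = e^(−2.15/1.006) = 0.118.
Trapped volume = 500.0 × 0.118 = 59.0 mL.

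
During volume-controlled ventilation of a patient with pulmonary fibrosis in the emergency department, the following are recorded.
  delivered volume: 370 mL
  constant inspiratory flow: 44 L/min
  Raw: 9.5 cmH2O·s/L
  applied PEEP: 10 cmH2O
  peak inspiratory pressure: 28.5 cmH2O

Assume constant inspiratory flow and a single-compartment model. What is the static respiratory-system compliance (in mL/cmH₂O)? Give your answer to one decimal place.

Flow: 44 L/min ÷ 60 = 0.7333 L/s.
Equation of motion (constant flow): PIP = Vt/C + R·V̇ + PEEP.
Vt/C = PIP − R·V̇ − PEEP = 28.5 − 9.5×0.7333 − 10 = 28.5 − 6.966 − 10 = 11.534 cmH2O.
C = Vt / 11.534 = 370 / 11.534 = 32.079 mL/cmH2O.

32.1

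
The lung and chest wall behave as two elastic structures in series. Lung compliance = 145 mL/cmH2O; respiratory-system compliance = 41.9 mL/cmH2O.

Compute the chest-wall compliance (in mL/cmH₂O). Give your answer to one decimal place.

1/Ccw = 1/Crs − 1/CL.
1/Ccw = 1/41.9 − 1/145 = 0.01697.
Ccw = 58.928 mL/cmH2O.

58.9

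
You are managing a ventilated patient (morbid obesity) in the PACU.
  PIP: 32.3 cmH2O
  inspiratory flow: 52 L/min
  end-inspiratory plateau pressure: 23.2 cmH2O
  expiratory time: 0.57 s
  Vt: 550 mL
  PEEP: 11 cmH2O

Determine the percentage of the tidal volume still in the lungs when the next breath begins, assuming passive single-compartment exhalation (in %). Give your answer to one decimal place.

30.0

Flow: 52 L/min ÷ 60 = 0.8667 L/s.
R = (PIP − Pplat)/V̇ = (32.3 − 23.2) / 0.8667 = 9.1/0.8667 = 10.5 cmH2O·s/L.
C = Vt/(Pplat − PEEP) = 550.0 / (23.2 − 11) = 550.0/12.2 = 45.082 mL/cmH2O.
τ = R × C = 10.5 × 0.04508 L/cmH2O = 0.4733 s.
Fraction remaining at end-expiration = e^(−Te/τ) = e^(−0.57/0.4733) = 0.2999 → 29.99%.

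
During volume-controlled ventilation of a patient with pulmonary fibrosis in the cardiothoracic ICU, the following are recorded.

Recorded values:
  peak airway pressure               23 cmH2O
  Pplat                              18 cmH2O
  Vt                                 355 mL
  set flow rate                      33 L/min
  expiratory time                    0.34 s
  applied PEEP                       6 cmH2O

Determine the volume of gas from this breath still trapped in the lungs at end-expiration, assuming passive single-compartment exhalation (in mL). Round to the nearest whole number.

100

Flow: 33 L/min ÷ 60 = 0.55 L/s.
R = (PIP − Pplat)/V̇ = (23 − 18) / 0.55 = 5.0/0.55 = 9.091 cmH2O·s/L.
C = Vt/(Pplat − PEEP) = 355.0 / (18 − 6) = 355.0/12.0 = 29.583 mL/cmH2O.
τ = R × C = 9.091 × 0.02958 L/cmH2O = 0.2689 s.
Fraction remaining = e^(−Te/τ) = e^(−0.34/0.2689) = 0.2824.
Trapped volume = 355.0 × 0.2824 = 100.25 mL.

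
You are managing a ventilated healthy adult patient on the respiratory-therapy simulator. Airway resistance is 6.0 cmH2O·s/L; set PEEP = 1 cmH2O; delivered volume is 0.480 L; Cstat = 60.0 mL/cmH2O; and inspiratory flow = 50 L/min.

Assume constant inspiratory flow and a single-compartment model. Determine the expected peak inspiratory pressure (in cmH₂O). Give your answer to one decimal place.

Flow: 50 L/min ÷ 60 = 0.8333 L/s.
Equation of motion (constant flow): PIP = Vt/C + R·V̇ + PEEP.
PIP = 480/60.0 + 6.0×0.8333 + 1 = 8.0 + 5.0 + 1 = 14.0 cmH2O.

14.0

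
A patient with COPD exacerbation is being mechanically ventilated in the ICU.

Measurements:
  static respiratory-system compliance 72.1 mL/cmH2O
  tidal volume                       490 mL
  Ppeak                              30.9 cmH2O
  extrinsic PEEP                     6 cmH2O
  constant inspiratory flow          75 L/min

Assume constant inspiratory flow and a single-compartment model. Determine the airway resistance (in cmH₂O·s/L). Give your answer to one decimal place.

14.5

Flow: 75 L/min ÷ 60 = 1.25 L/s.
Equation of motion (constant flow): PIP = Vt/C + R·V̇ + PEEP.
R·V̇ = PIP − Vt/C − PEEP = 30.9 − 490/72.1 − 6 = 30.9 − 6.796 − 6 = 18.104 cmH2O.
R = 18.104 / 1.25 = 14.483 cmH2O·s/L.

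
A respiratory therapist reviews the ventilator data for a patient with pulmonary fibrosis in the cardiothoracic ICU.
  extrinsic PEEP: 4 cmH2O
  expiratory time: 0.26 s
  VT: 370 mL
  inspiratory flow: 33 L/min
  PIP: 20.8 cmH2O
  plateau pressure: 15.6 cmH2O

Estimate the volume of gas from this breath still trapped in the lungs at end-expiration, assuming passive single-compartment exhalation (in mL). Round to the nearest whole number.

Flow: 33 L/min ÷ 60 = 0.55 L/s.
R = (PIP − Pplat)/V̇ = (20.8 − 15.6) / 0.55 = 5.2/0.55 = 9.455 cmH2O·s/L.
C = Vt/(Pplat − PEEP) = 370.0 / (15.6 − 4) = 370.0/11.6 = 31.897 mL/cmH2O.
τ = R × C = 9.455 × 0.0319 L/cmH2O = 0.3016 s.
Fraction remaining = e^(−Te/τ) = e^(−0.26/0.3016) = 0.4223.
Trapped volume = 370.0 × 0.4223 = 156.25 mL.

156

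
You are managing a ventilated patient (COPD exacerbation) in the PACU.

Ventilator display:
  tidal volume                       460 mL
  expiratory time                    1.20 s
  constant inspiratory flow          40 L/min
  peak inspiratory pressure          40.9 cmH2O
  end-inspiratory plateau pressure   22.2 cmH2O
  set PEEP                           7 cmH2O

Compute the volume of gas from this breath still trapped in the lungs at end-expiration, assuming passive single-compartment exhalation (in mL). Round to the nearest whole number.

Flow: 40 L/min ÷ 60 = 0.6667 L/s.
R = (PIP − Pplat)/V̇ = (40.9 − 22.2) / 0.6667 = 18.7/0.6667 = 28.049 cmH2O·s/L.
C = Vt/(Pplat − PEEP) = 460.0 / (22.2 − 7) = 460.0/15.2 = 30.263 mL/cmH2O.
τ = R × C = 28.049 × 0.03026 L/cmH2O = 0.8488 s.
Fraction remaining = e^(−Te/τ) = e^(−1.20/0.8488) = 0.2432.
Trapped volume = 460.0 × 0.2432 = 111.87 mL.

112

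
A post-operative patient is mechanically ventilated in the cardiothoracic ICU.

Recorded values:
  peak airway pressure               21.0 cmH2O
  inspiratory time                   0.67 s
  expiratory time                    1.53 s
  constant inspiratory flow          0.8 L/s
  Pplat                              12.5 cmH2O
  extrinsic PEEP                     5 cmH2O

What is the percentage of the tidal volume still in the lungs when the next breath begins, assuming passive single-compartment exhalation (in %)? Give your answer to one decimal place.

Vt = flow × Ti = 0.8 L/s × 0.67 s × 1000 mL/L = 536.0 mL.
R = (PIP − Pplat)/V̇ = (21.0 − 12.5) / 0.8 = 8.5/0.8 = 10.625 cmH2O·s/L.
C = Vt/(Pplat − PEEP) = 536.0 / (12.5 − 5) = 536.0/7.5 = 71.467 mL/cmH2O.
τ = R × C = 10.625 × 0.07147 L/cmH2O = 0.7594 s.
Fraction remaining at end-expiration = e^(−Te/τ) = e^(−1.53/0.7594) = 0.1334 → 13.34%.

13.3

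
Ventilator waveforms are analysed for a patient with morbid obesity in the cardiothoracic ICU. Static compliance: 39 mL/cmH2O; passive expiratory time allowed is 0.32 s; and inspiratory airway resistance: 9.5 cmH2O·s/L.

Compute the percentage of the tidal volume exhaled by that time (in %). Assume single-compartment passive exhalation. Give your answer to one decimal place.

τ = R × C = 9.5 × 39 mL/cmH2O = 9.5 × 0.039 L/cmH2O = 0.3705 s.
Passive exhalation: V(t)/V₀ = e^(−t/τ) = e^(−0.32/0.3705) = 0.4216.
Fraction exhaled = 1 − 0.4216 = 0.5784 → 57.84%.

57.8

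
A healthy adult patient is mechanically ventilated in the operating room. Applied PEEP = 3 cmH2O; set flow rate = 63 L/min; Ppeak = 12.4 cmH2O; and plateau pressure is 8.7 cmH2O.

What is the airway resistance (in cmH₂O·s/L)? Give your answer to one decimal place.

3.5

Flow: 63 L/min ÷ 60 = 1.05 L/s.
Raw = (PIP − Pplat) / flow = (12.4 − 8.7) / 1.05 = 3.7 / 1.05 = 3.524 cmH2O·s/L.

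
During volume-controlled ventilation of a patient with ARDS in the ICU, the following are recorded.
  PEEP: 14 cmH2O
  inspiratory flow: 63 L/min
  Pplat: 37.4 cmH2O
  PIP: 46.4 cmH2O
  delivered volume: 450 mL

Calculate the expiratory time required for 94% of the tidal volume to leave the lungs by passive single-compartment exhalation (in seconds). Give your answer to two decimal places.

Flow: 63 L/min ÷ 60 = 1.05 L/s.
R = (PIP − Pplat)/V̇ = (46.4 − 37.4) / 1.05 = 9.0/1.05 = 8.571 cmH2O·s/L.
C = Vt/(Pplat − PEEP) = 450.0 / (37.4 − 14) = 450.0/23.4 = 19.231 mL/cmH2O.
τ = R × C = 8.571 × 0.01923 L/cmH2O = 0.1648 s.
t = −τ·ln(1 − 0.94) = −0.1648·ln(0.06) = 0.4637 s.

0.46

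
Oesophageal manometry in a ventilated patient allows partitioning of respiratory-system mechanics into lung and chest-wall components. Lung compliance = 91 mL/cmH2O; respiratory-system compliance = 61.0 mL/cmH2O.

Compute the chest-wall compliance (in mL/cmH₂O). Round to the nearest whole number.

185

1/Ccw = 1/Crs − 1/CL.
1/Ccw = 1/61.0 − 1/91 = 0.005404.
Ccw = 185.05 mL/cmH2O.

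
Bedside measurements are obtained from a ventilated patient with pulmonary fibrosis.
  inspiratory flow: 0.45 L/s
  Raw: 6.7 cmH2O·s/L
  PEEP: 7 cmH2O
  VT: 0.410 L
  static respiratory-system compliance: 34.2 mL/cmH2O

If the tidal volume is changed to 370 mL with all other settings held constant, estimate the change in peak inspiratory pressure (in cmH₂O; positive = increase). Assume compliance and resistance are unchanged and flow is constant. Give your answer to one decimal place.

-1.2

PIP = Vt/C + R·V̇ + PEEP (constant-flow equation of motion).
Only the elastic term changes: ΔPIP = ΔVt / C = (370 − 410) / 34.2 = -1.17 cmH2O.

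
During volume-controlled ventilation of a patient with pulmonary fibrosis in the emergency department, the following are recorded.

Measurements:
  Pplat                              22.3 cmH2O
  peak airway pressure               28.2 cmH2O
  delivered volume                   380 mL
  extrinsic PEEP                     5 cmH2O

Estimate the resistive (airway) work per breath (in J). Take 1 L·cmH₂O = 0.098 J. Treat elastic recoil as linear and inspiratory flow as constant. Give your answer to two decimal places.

With constant inspiratory flow the resistive pressure is constant at PIP − Pplat = 28.2 − 22.3 = 5.9 cmH2O, so resistive work = 5.9 × 0.380 = 2.242 L·cmH2O.
× 0.098 J/(L·cmH2O) → 0.2197 J.

0.22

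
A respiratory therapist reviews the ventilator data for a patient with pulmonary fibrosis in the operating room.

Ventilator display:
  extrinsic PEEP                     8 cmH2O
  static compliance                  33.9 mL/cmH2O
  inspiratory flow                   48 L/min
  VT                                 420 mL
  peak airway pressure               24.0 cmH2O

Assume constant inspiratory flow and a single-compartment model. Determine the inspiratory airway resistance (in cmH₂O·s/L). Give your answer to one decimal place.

Flow: 48 L/min ÷ 60 = 0.8 L/s.
Equation of motion (constant flow): PIP = Vt/C + R·V̇ + PEEP.
R·V̇ = PIP − Vt/C − PEEP = 24.0 − 420/33.9 − 8 = 24.0 − 12.389 − 8 = 3.611 cmH2O.
R = 3.611 / 0.8 = 4.514 cmH2O·s/L.

4.5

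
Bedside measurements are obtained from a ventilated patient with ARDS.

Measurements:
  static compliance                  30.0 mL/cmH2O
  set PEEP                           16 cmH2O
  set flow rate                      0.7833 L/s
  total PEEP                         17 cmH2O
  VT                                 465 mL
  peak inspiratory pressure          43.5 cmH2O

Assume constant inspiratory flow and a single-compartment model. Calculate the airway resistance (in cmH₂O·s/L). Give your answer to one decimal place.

Total PEEP = 17 cmH2O (set 16 + intrinsic 1); this is the baseline alveolar pressure.
Equation of motion (constant flow): PIP = Vt/C + R·V̇ + PEEP.
R·V̇ = PIP − Vt/C − PEEP = 43.5 − 465/30.0 − 17 = 43.5 − 15.5 − 17 = 11.0 cmH2O.
R = 11.0 / 0.7833 = 14.043 cmH2O·s/L.

14.0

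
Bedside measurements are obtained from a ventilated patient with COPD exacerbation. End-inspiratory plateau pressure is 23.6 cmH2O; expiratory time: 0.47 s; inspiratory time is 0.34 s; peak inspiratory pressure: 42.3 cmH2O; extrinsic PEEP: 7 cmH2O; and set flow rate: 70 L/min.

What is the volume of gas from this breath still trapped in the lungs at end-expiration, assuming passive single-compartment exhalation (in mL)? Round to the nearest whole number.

116

Flow: 70 L/min ÷ 60 = 1.1667 L/s.
Vt = flow × Ti = 1.1667 L/s × 0.34 s × 1000 mL/L = 396.68 mL.
R = (PIP − Pplat)/V̇ = (42.3 − 23.6) / 1.1667 = 18.7/1.1667 = 16.028 cmH2O·s/L.
C = Vt/(Pplat − PEEP) = 396.68 / (23.6 − 7) = 396.68/16.6 = 23.896 mL/cmH2O.
τ = R × C = 16.028 × 0.0239 L/cmH2O = 0.3831 s.
Fraction remaining = e^(−Te/τ) = e^(−0.47/0.3831) = 0.2932.
Trapped volume = 396.68 × 0.2932 = 116.31 mL.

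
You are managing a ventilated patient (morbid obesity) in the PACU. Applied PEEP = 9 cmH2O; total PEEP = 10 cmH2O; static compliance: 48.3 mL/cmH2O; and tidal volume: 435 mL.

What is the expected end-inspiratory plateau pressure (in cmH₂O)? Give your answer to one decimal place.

End-expiratory occlusion gives total PEEP = 10 cmH2O (intrinsic PEEP = 10 − 9 = 1). Use total PEEP for the elastic gradient.
Pplat = PEEPtotal + Vt / Cstat = 10 + 435 / 48.3 = 10 + 9.006 = 19.006 cmH2O.

19.0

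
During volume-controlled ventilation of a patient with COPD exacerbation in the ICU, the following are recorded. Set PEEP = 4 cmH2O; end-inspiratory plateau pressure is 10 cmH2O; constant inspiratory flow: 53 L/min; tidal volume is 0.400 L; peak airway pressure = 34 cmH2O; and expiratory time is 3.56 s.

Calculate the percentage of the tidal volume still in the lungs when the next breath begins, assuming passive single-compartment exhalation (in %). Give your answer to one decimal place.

14.0

Flow: 53 L/min ÷ 60 = 0.8833 L/s.
R = (PIP − Pplat)/V̇ = (34 − 10) / 0.8833 = 24.0/0.8833 = 27.171 cmH2O·s/L.
C = Vt/(Pplat − PEEP) = 400.0 / (10 − 4) = 400.0/6.0 = 66.667 mL/cmH2O.
τ = R × C = 27.171 × 0.06667 L/cmH2O = 1.811 s.
Fraction remaining at end-expiration = e^(−Te/τ) = e^(−3.56/1.811) = 0.14 → 14.0%.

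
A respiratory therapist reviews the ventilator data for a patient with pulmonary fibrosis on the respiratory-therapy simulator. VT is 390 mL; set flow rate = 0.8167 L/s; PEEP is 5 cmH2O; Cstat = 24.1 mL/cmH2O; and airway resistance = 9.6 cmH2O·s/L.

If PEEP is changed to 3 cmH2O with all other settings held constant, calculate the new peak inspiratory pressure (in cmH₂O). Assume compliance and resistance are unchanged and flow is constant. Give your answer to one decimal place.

PIP = Vt/C + R·V̇ + PEEP (constant-flow equation of motion).
Only the baseline term changes: ΔPIP = ΔPEEP = 3 − 5 = -2.0 cmH2O.
Original PIP = 390/24.1 + 9.6×0.8167 + 5 = 29.023 cmH2O; new PIP = 29.023 + (-2.0) = 27.023 cmH2O.

27.0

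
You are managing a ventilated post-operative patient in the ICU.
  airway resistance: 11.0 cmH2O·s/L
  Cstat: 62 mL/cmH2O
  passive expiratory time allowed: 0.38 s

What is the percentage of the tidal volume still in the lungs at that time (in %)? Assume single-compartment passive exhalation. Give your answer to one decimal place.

57.3

τ = R × C = 11.0 × 62 mL/cmH2O = 11.0 × 0.062 L/cmH2O = 0.682 s.
Passive exhalation: V(t)/V₀ = e^(−t/τ) = e^(−0.38/0.682) = 0.5728.
Fraction remaining = 0.5728 → 57.28%.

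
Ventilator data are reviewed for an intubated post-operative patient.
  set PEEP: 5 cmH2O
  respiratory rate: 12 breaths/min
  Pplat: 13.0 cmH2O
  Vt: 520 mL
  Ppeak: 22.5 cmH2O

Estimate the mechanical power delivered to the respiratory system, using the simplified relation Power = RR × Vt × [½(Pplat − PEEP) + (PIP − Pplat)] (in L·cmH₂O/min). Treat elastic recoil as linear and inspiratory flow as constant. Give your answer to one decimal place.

Per-breath work = Vt × [½(Pplat−PEEP) + (PIP−Pplat)] = 0.520 × [0.5×8.0 + 9.5] = 0.520 × 13.5 = 7.02 L·cmH2O.
Power = 12 × 7.02 = 84.24 L·cmH2O/min.

84.2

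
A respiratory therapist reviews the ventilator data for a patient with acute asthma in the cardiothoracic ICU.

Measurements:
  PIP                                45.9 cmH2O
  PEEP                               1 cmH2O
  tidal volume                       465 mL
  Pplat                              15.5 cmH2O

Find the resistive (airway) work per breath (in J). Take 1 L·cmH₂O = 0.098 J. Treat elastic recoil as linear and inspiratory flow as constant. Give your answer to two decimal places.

With constant inspiratory flow the resistive pressure is constant at PIP − Pplat = 45.9 − 15.5 = 30.4 cmH2O, so resistive work = 30.4 × 0.465 = 14.136 L·cmH2O.
× 0.098 J/(L·cmH2O) → 1.385 J.

1.39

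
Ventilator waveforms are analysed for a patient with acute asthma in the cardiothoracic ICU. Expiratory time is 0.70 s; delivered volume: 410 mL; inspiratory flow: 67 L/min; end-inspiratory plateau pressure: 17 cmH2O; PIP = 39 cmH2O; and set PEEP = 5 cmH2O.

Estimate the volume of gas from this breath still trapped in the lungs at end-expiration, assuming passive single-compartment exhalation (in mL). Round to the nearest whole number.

145

Flow: 67 L/min ÷ 60 = 1.1167 L/s.
R = (PIP − Pplat)/V̇ = (39 − 17) / 1.1167 = 22.0/1.1167 = 19.701 cmH2O·s/L.
C = Vt/(Pplat − PEEP) = 410.0 / (17 − 5) = 410.0/12.0 = 34.167 mL/cmH2O.
τ = R × C = 19.701 × 0.03417 L/cmH2O = 0.6732 s.
Fraction remaining = e^(−Te/τ) = e^(−0.70/0.6732) = 0.3535.
Trapped volume = 410.0 × 0.3535 = 144.94 mL.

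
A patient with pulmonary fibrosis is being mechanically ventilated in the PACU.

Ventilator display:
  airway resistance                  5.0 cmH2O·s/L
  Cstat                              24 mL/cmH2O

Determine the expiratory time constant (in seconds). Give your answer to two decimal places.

τ = R × C = 5.0 × 24 mL/cmH2O = 5.0 × 0.024 L/cmH2O = 0.12 s.

0.12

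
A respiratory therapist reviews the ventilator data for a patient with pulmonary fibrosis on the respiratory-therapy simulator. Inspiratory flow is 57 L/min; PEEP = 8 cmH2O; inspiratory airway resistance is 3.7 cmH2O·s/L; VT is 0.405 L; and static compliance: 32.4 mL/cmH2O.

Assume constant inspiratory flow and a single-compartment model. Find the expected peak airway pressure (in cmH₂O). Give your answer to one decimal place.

24.0

Flow: 57 L/min ÷ 60 = 0.95 L/s.
Equation of motion (constant flow): PIP = Vt/C + R·V̇ + PEEP.
PIP = 405/32.4 + 3.7×0.95 + 8 = 12.5 + 3.515 + 8 = 24.015 cmH2O.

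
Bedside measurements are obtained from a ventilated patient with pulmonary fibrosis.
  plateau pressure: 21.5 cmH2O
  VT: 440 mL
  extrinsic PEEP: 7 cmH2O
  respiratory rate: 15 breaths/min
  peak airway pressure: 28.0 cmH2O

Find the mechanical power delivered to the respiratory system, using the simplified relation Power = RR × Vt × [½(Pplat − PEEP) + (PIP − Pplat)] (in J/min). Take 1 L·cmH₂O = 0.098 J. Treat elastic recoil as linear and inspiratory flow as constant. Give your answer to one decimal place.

8.9

Per-breath work = Vt × [½(Pplat−PEEP) + (PIP−Pplat)] = 0.440 × [0.5×14.5 + 6.5] = 0.440 × 13.75 = 6.05 L·cmH2O.
Power = 15 × 6.05 = 90.75 L·cmH2O/min.
× 0.098 J/(L·cmH2O) → 8.894 J/min.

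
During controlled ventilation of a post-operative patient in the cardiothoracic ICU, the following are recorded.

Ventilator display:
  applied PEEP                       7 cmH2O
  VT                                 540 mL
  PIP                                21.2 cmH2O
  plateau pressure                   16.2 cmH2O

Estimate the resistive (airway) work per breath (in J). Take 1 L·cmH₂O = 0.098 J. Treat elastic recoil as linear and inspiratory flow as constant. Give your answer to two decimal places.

With constant inspiratory flow the resistive pressure is constant at PIP − Pplat = 21.2 − 16.2 = 5.0 cmH2O, so resistive work = 5.0 × 0.540 = 2.7 L·cmH2O.
× 0.098 J/(L·cmH2O) → 0.2646 J.

0.26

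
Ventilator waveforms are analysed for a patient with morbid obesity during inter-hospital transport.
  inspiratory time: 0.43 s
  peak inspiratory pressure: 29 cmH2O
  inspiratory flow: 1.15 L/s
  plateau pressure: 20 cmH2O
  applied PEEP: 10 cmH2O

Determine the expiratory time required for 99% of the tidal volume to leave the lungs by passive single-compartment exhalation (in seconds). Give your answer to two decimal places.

Vt = flow × Ti = 1.15 L/s × 0.43 s × 1000 mL/L = 494.5 mL.
R = (PIP − Pplat)/V̇ = (29 − 20) / 1.15 = 9.0/1.15 = 7.826 cmH2O·s/L.
C = Vt/(Pplat − PEEP) = 494.5 / (20 − 10) = 494.5/10.0 = 49.45 mL/cmH2O.
τ = R × C = 7.826 × 0.04945 L/cmH2O = 0.387 s.
t = −τ·ln(1 − 0.99) = −0.387·ln(0.01) = 1.782 s.

1.78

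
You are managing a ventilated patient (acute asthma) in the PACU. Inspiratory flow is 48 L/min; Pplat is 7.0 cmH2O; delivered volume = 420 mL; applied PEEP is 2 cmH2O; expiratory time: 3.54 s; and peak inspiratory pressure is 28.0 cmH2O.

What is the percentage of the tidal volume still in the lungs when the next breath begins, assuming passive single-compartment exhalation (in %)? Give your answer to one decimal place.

20.1

Flow: 48 L/min ÷ 60 = 0.8 L/s.
R = (PIP − Pplat)/V̇ = (28.0 − 7.0) / 0.8 = 21.0/0.8 = 26.25 cmH2O·s/L.
C = Vt/(Pplat − PEEP) = 420.0 / (7.0 − 2) = 420.0/5.0 = 84.0 mL/cmH2O.
τ = R × C = 26.25 × 0.084 L/cmH2O = 2.205 s.
Fraction remaining at end-expiration = e^(−Te/τ) = e^(−3.54/2.205) = 0.2008 → 20.08%.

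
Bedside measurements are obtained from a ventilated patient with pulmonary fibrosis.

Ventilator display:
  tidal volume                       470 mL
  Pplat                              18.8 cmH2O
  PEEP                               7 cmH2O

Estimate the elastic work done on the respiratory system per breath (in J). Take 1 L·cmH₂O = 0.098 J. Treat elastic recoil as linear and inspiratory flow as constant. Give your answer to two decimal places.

Elastic work ≈ ½ × (Pplat − PEEP) × Vt = 0.5 × (18.8 − 7) × 0.470 L = 0.5 × 11.8 × 0.470 = 2.773 L·cmH2O.
× 0.098 J/(L·cmH2O) → 0.2718 J.

0.27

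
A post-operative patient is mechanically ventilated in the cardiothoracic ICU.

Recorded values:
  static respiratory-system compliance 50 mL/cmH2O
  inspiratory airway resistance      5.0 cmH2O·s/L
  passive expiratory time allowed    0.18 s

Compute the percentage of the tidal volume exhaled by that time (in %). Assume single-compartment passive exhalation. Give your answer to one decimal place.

τ = R × C = 5.0 × 50 mL/cmH2O = 5.0 × 0.050 L/cmH2O = 0.25 s.
Passive exhalation: V(t)/V₀ = e^(−t/τ) = e^(−0.18/0.25) = 0.4868.
Fraction exhaled = 1 − 0.4868 = 0.5132 → 51.32%.

51.3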